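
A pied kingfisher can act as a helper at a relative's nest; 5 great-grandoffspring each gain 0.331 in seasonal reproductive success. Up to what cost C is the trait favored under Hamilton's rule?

0.206875

r to a great-grandoffspring = 0.125 (three parent–offspring links: r = (1/2)^3 = 1/8).
Hamilton's rule: n·r·B > C, so the trait is favored while C < n·r·B = 5·0.125·0.331 = 0.206875.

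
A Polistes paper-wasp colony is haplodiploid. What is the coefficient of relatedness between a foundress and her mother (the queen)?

One meiotic link between diploid queen and diploid daughter: r = 1/2.

0.5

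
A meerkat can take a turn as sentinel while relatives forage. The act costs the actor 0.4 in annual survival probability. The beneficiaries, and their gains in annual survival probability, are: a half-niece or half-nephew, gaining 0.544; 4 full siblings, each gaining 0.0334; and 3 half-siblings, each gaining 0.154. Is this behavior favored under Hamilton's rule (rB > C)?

No

Hamilton's rule: the trait is favored when the sum of r·B over every recipient exceeds the actor's cost C.
r to a half-niece or half-nephew = 1/8 (half-aunt/uncle↔niece/nephew: one path of length 3: r = (1/2)^3 = 1/8).
r to a full sibling = 1/2 (full sibs share both parents — two paths of length 2: r = 2·(1/2)^2 = 1/2).
r to a half-sibling = 1/4 (half-sibs share one parent — one path of length 2: r = (1/2)^2 = 1/4).
Summing one r·B term per recipient: 1·0.125·0.544 + 4·0.5·0.0334 + 3·0.25·0.154 = 0.2503.
0.2503 < 0.4: the indirect benefit is less than the cost.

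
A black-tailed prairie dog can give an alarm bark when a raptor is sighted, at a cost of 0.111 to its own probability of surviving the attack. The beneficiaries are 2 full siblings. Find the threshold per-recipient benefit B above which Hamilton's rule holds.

0.111

r to a full sibling = 0.5 (full sibs share both parents — two paths of length 2: r = 2·(1/2)^2 = 1/2).
Hamilton's rule with n recipients of equal r: n·r·B > C, so B > C/(n·r) = 0.111/(2·0.5) = 0.111.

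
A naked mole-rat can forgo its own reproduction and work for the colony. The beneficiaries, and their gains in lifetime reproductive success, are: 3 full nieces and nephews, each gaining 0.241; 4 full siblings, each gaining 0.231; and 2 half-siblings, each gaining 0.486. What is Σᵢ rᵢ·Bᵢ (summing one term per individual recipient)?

r to a full niece or nephew = 0.25 (full aunt/uncle↔niece/nephew: two paths of length 3 through the shared grandparent pair: r = 2·(1/2)^3 = 1/4).
r to a full sibling = 0.5 (full sibs share both parents — two paths of length 2: r = 2·(1/2)^2 = 1/2).
r to a half-sibling = 1/4 (half-sibs share one parent — one path of length 2: r = (1/2)^2 = 1/4).
Summing one r·B term per recipient: 3·0.25·0.241 + 4·0.5·0.231 + 2·0.25·0.486 = 0.88575.

0.88575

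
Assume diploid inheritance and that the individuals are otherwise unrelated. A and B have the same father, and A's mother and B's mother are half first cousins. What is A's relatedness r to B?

Wright's path rule: contributions from independent ancestry routes add.
A and B are related in two ways: half-sibs through their shared father (r = 1/4) and half second cousins through their mothers (r = 1/64).
r = 1/4 + 1/64 = 0.265625.

0.265625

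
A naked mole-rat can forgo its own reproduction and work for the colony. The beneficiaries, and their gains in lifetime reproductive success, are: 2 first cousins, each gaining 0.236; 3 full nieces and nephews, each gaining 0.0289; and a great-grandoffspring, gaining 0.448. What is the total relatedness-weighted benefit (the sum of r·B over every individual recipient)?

0.136675

r to a first cousin = 0.125 (first cousins share one grandparent pair — two paths of length 4: r = 2·(1/2)^4 = 1/8).
r to a full niece or nephew = 0.25 (full aunt/uncle↔niece/nephew: two paths of length 3 through the shared grandparent pair: r = 2·(1/2)^3 = 1/4).
r to a great-grandoffspring = 1/8 (three parent–offspring links: r = (1/2)^3 = 1/8).
Summing one r·B term per recipient: 2·0.125·0.236 + 3·0.25·0.0289 + 1·0.125·0.448 = 0.136675.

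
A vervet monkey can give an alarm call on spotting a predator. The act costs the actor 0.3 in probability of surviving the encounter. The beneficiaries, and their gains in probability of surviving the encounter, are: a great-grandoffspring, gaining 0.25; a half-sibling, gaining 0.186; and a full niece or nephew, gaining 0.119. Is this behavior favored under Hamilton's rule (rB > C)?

Hamilton's rule: the trait is favored when the sum of r·B over every recipient exceeds the actor's cost C.
r to a great-grandoffspring = 0.125 (three parent–offspring links: r = (1/2)^3 = 1/8).
r to a half-sibling = 1/4 (half-sibs share one parent — one path of length 2: r = (1/2)^2 = 1/4).
r to a full niece or nephew = 1/4 (full aunt/uncle↔niece/nephew: two paths of length 3 through the shared grandparent pair: r = 2·(1/2)^3 = 1/4).
Summing one r·B term per recipient: 1·0.125·0.25 + 1·0.25·0.186 + 1·0.25·0.119 = 0.1075.
0.1075 < 0.3: the indirect benefit is less than the cost.

No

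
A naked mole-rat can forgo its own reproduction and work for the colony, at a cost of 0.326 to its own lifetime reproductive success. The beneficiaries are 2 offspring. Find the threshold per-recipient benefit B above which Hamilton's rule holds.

r to an offspring = 0.5 (one parent–offspring link: r = (1/2)^1 = 1/2).
Hamilton's rule with n recipients of equal r: n·r·B > C, so B > C/(n·r) = 0.326/(2·0.5) = 0.326.

0.326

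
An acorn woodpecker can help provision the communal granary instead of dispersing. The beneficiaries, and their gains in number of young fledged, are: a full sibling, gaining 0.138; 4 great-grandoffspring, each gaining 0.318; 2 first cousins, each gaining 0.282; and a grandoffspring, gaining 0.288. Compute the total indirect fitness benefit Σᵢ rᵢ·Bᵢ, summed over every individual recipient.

0.3705

r to a full sibling = 0.5 (full sibs share both parents — two paths of length 2: r = 2·(1/2)^2 = 1/2).
r to a great-grandoffspring = 1/8 (three parent–offspring links: r = (1/2)^3 = 1/8).
r to a first cousin = 0.125 (first cousins share one grandparent pair — two paths of length 4: r = 2·(1/2)^4 = 1/8).
r to a grandoffspring = 0.25 (two parent–offspring links: r = (1/2)^2 = 1/4).
Summing one r·B term per recipient: 1·0.5·0.138 + 4·0.125·0.318 + 2·0.125·0.282 + 1·0.25·0.288 = 0.3705.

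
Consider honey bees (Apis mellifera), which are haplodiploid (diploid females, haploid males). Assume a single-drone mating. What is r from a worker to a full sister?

Haplodiploid full sisters inherit their father's entire haploid genome identically (contributing 1/2) and on average half of their mother's contribution (1/2 · 1/2 = 1/4); r = 1/2 + 1/4 = 3/4.

0.75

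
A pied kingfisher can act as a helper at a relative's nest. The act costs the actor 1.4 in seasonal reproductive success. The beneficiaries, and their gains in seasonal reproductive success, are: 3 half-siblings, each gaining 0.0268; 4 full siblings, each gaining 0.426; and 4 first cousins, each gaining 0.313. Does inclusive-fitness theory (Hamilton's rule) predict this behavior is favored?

Hamilton's rule: the trait is favored when the sum of r·B over every recipient exceeds the actor's cost C.
r to a half-sibling = 0.25 (half-sibs share one parent — one path of length 2: r = (1/2)^2 = 1/4).
r to a full sibling = 1/2 (full sibs share both parents — two paths of length 2: r = 2·(1/2)^2 = 1/2).
r to a first cousin = 1/8 (first cousins share one grandparent pair — two paths of length 4: r = 2·(1/2)^4 = 1/8).
Summing one r·B term per recipient: 3·0.25·0.0268 + 4·0.5·0.426 + 4·0.125·0.313 = 1.0286.
1.0286 < 1.4: the indirect benefit is less than the cost.

No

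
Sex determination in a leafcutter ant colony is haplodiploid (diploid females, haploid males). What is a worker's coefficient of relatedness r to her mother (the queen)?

0.5

One meiotic link between diploid queen and diploid daughter: r = 1/2.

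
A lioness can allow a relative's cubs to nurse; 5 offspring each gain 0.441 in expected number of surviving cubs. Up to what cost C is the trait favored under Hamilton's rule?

r to an offspring = 0.5 (one parent–offspring link: r = (1/2)^1 = 1/2).
Hamilton's rule: n·r·B > C, so the trait is favored while C < n·r·B = 5·0.5·0.441 = 1.1025.

1.1025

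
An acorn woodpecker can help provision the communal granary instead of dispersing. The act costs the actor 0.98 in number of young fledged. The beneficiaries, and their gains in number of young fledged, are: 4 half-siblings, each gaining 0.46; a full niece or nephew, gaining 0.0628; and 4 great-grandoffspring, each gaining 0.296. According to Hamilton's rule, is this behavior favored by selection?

No

Hamilton's rule: the trait is favored when the sum of r·B over every recipient exceeds the actor's cost C.
r to a half-sibling = 1/4 (half-sibs share one parent — one path of length 2: r = (1/2)^2 = 1/4).
r to a full niece or nephew = 1/4 (full aunt/uncle↔niece/nephew: two paths of length 3 through the shared grandparent pair: r = 2·(1/2)^3 = 1/4).
r to a great-grandoffspring = 0.125 (three parent–offspring links: r = (1/2)^3 = 1/8).
Summing one r·B term per recipient: 4·0.25·0.46 + 1·0.25·0.0628 + 4·0.125·0.296 = 0.6237.
0.6237 < 0.98: the indirect benefit is less than the cost.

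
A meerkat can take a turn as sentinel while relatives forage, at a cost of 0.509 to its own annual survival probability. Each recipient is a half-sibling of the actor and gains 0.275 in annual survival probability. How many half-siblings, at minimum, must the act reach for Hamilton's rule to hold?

r to a half-sibling = 1/4 (half-sibs share one parent — one path of length 2: r = (1/2)^2 = 1/4).
Hamilton's rule: n·r·B > C  ⇒  n > C/(r·B) = 0.509/(0.25·0.275) = 7.404.
The smallest integer exceeding 7.404 is 8.

8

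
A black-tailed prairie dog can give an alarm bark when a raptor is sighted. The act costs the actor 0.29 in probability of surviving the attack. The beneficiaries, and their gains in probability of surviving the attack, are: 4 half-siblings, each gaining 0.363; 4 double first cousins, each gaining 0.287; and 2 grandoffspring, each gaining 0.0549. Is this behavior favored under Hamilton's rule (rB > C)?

Yes

Hamilton's rule: the trait is favored when the sum of r·B over every recipient exceeds the actor's cost C.
r to a half-sibling = 1/4 (half-sibs share one parent — one path of length 2: r = (1/2)^2 = 1/4).
r to a double first cousin = 0.25 (double first cousins share both grandparent pairs — four paths of length 4: r = 4·(1/2)^4 = 1/4).
r to a grandoffspring = 0.25 (two parent–offspring links: r = (1/2)^2 = 1/4).
Summing one r·B term per recipient: 4·0.25·0.363 + 4·0.25·0.287 + 2·0.25·0.0549 = 0.67745.
0.67745 > 0.29: the indirect benefit exceeds the cost.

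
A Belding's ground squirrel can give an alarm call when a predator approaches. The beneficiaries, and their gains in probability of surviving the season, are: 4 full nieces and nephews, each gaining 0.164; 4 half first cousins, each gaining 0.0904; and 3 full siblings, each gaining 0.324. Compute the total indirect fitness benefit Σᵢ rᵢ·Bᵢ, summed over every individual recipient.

r to a full niece or nephew = 0.25 (full aunt/uncle↔niece/nephew: two paths of length 3 through the shared grandparent pair: r = 2·(1/2)^3 = 1/4).
r to a half first cousin = 0.0625 (half first cousins share one grandparent — one path of length 4: r = (1/2)^4 = 1/16).
r to a full sibling = 1/2 (full sibs share both parents — two paths of length 2: r = 2·(1/2)^2 = 1/2).
Summing one r·B term per recipient: 4·0.25·0.164 + 4·0.0625·0.0904 + 3·0.5·0.324 = 0.6726.

0.6726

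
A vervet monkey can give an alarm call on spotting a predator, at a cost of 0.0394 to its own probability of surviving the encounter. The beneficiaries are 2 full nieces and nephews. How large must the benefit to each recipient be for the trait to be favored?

r to a full niece or nephew = 0.25 (full aunt/uncle↔niece/nephew: two paths of length 3 through the shared grandparent pair: r = 2·(1/2)^3 = 1/4).
Hamilton's rule with n recipients of equal r: n·r·B > C, so B > C/(n·r) = 0.0394/(2·0.25) = 0.0788.

0.0788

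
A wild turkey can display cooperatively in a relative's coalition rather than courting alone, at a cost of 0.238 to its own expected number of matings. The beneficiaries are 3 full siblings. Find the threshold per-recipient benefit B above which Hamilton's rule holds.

r to a full sibling = 0.5 (full sibs share both parents — two paths of length 2: r = 2·(1/2)^2 = 1/2).
Hamilton's rule with n recipients of equal r: n·r·B > C, so B > C/(n·r) = 0.238/(3·0.5) = 0.1587.

0.1587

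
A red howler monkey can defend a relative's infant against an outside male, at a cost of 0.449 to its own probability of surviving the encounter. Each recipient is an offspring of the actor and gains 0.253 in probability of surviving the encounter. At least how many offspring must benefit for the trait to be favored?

4

r to an offspring = 1/2 (one parent–offspring link: r = (1/2)^1 = 1/2).
Hamilton's rule: n·r·B > C  ⇒  n > C/(r·B) = 0.449/(0.5·0.253) = 3.549.
The smallest integer exceeding 3.549 is 4.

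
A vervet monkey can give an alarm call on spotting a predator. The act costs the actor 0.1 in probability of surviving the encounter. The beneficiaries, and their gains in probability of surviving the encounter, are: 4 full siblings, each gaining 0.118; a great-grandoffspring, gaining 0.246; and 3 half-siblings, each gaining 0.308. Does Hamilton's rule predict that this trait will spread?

Yes

Hamilton's rule: the trait is favored when the sum of r·B over every recipient exceeds the actor's cost C.
r to a full sibling = 0.5 (full sibs share both parents — two paths of length 2: r = 2·(1/2)^2 = 1/2).
r to a great-grandoffspring = 1/8 (three parent–offspring links: r = (1/2)^3 = 1/8).
r to a half-sibling = 0.25 (half-sibs share one parent — one path of length 2: r = (1/2)^2 = 1/4).
Summing one r·B term per recipient: 4·0.5·0.118 + 1·0.125·0.246 + 3·0.25·0.308 = 0.49775.
0.49775 > 0.1: the indirect benefit exceeds the cost.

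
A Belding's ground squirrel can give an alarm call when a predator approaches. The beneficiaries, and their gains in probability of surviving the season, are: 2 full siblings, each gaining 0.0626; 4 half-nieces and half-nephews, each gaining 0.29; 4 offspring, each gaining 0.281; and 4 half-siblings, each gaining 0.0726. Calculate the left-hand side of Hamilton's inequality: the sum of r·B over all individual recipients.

r to a full sibling = 0.5 (full sibs share both parents — two paths of length 2: r = 2·(1/2)^2 = 1/2).
r to a half-niece or half-nephew = 0.125 (half-aunt/uncle↔niece/nephew: one path of length 3: r = (1/2)^3 = 1/8).
r to an offspring = 1/2 (one parent–offspring link: r = (1/2)^1 = 1/2).
r to a half-sibling = 1/4 (half-sibs share one parent — one path of length 2: r = (1/2)^2 = 1/4).
Summing one r·B term per recipient: 2·0.5·0.0626 + 4·0.125·0.29 + 4·0.5·0.281 + 4·0.25·0.0726 = 0.8422.

0.8422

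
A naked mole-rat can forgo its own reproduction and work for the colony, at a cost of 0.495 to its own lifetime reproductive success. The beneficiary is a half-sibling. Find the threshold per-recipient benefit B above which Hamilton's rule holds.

1.98

r to a half-sibling = 1/4 (half-sibs share one parent — one path of length 2: r = (1/2)^2 = 1/4).
Hamilton's rule with n recipients of equal r: n·r·B > C, so B > C/(n·r) = 0.495/(1·0.25) = 1.98.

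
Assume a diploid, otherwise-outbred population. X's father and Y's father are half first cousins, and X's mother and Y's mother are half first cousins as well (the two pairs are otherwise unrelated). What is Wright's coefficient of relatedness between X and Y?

Relatedness sums over independent paths through distinct common ancestors.
X and Y are related in two ways: half second cousins through their fathers (r = 1/64) and half second cousins through their mothers (r = 1/64).
r = 1/64 + 1/64 = 1/32 = 0.03125.

0.03125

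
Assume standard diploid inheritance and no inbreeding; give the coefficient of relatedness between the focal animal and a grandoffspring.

Two parent–offspring links: r = (1/2)^2 = 1/4.

0.25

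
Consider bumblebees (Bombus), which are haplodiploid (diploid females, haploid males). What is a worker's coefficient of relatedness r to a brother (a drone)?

Her haploid brother carries none of their father's genes and a random half of their mother's genome; that half matches the maternal half of her own genome with probability 1/2: r = 1/2 · 1/2 = 1/4.

0.25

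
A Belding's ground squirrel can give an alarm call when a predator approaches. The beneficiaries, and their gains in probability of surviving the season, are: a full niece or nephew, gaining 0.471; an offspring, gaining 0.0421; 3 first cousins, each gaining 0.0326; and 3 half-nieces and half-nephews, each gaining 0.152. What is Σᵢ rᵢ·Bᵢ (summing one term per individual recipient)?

r to a full niece or nephew = 1/4 (full aunt/uncle↔niece/nephew: two paths of length 3 through the shared grandparent pair: r = 2·(1/2)^3 = 1/4).
r to an offspring = 1/2 (one parent–offspring link: r = (1/2)^1 = 1/2).
r to a first cousin = 1/8 (first cousins share one grandparent pair — two paths of length 4: r = 2·(1/2)^4 = 1/8).
r to a half-niece or half-nephew = 0.125 (half-aunt/uncle↔niece/nephew: one path of length 3: r = (1/2)^3 = 1/8).
Summing one r·B term per recipient: 1·0.25·0.471 + 1·0.5·0.0421 + 3·0.125·0.0326 + 3·0.125·0.152 = 0.208025.

0.208025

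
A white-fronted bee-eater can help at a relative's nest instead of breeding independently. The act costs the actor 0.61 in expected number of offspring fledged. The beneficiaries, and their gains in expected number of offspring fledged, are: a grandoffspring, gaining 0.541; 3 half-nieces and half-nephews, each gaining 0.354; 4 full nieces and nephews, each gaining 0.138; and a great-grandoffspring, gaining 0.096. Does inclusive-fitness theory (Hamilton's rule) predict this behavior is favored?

No

Hamilton's rule: the trait is favored when the sum of r·B over every recipient exceeds the actor's cost C.
r to a grandoffspring = 0.25 (two parent–offspring links: r = (1/2)^2 = 1/4).
r to a half-niece or half-nephew = 1/8 (half-aunt/uncle↔niece/nephew: one path of length 3: r = (1/2)^3 = 1/8).
r to a full niece or nephew = 0.25 (full aunt/uncle↔niece/nephew: two paths of length 3 through the shared grandparent pair: r = 2·(1/2)^3 = 1/4).
r to a great-grandoffspring = 1/8 (three parent–offspring links: r = (1/2)^3 = 1/8).
Summing one r·B term per recipient: 1·0.25·0.541 + 3·0.125·0.354 + 4·0.25·0.138 + 1·0.125·0.096 = 0.418.
0.418 < 0.61: the indirect benefit is less than the cost.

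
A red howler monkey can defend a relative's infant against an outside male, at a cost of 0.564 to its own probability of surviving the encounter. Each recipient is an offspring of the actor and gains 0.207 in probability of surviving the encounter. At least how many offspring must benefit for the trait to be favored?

r to an offspring = 1/2 (one parent–offspring link: r = (1/2)^1 = 1/2).
Hamilton's rule: n·r·B > C  ⇒  n > C/(r·B) = 0.564/(0.5·0.207) = 5.449.
The smallest integer exceeding 5.449 is 6.

6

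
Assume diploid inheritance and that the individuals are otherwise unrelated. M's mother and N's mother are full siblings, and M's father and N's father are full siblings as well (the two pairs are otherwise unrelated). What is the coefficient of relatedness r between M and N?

0.25

With two independent routes of shared ancestry, r is the sum of the two contributions.
M and N are related in two ways: first cousins through their mothers (r = 1/8) and first cousins through their fathers (r = 1/8) — i.e. double first cousins.
r = 1/8 + 1/8 = 1/4 = 0.25.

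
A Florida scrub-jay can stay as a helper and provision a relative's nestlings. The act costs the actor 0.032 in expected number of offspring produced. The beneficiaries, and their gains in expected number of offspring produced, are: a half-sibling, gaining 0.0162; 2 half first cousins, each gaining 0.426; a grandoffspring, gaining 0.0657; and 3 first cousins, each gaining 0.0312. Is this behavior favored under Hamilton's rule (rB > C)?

Hamilton's rule: the trait is favored when the sum of r·B over every recipient exceeds the actor's cost C.
r to a half-sibling = 0.25 (half-sibs share one parent — one path of length 2: r = (1/2)^2 = 1/4).
r to a half first cousin = 1/16 (half first cousins share one grandparent — one path of length 4: r = (1/2)^4 = 1/16).
r to a grandoffspring = 1/4 (two parent–offspring links: r = (1/2)^2 = 1/4).
r to a first cousin = 0.125 (first cousins share one grandparent pair — two paths of length 4: r = 2·(1/2)^4 = 1/8).
Summing one r·B term per recipient: 1·0.25·0.0162 + 2·0.0625·0.426 + 1·0.25·0.0657 + 3·0.125·0.0312 = 0.085425.
0.085425 > 0.032: the indirect benefit exceeds the cost.

Yes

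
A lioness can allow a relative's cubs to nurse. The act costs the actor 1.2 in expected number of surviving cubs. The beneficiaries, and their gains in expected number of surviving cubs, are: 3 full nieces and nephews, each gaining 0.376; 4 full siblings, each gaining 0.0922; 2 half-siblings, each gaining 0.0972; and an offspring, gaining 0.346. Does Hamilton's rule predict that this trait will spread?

No

Hamilton's rule: the trait is favored when the sum of r·B over every recipient exceeds the actor's cost C.
r to a full niece or nephew = 1/4 (full aunt/uncle↔niece/nephew: two paths of length 3 through the shared grandparent pair: r = 2·(1/2)^3 = 1/4).
r to a full sibling = 1/2 (full sibs share both parents — two paths of length 2: r = 2·(1/2)^2 = 1/2).
r to a half-sibling = 1/4 (half-sibs share one parent — one path of length 2: r = (1/2)^2 = 1/4).
r to an offspring = 1/2 (one parent–offspring link: r = (1/2)^1 = 1/2).
Summing one r·B term per recipient: 3·0.25·0.376 + 4·0.5·0.0922 + 2·0.25·0.0972 + 1·0.5·0.346 = 0.688.
0.688 < 1.2: the indirect benefit is less than the cost.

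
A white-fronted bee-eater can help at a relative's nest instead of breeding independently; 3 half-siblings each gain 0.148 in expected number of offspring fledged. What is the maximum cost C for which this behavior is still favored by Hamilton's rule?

0.111

r to a half-sibling = 0.25 (half-sibs share one parent — one path of length 2: r = (1/2)^2 = 1/4).
Hamilton's rule: n·r·B > C, so the trait is favored while C < n·r·B = 3·0.25·0.148 = 0.111.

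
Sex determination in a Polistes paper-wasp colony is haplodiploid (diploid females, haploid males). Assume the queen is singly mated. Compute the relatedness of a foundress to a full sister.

Haplodiploid full sisters inherit their father's entire haploid genome identically (contributing 1/2) and on average half of their mother's contribution (1/2 · 1/2 = 1/4); r = 1/2 + 1/4 = 3/4.

0.75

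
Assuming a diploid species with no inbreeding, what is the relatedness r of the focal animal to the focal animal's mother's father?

0.25

Each parent–offspring link contributes a factor of 1/2, and independent paths through distinct common ancestors add.
Two parent–offspring links: r = (1/2)^2 = 1/4.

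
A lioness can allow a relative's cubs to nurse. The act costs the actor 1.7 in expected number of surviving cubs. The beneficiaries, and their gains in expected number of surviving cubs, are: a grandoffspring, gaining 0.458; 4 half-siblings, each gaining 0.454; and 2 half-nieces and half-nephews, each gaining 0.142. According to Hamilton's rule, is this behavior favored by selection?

Hamilton's rule: the trait is favored when the sum of r·B over every recipient exceeds the actor's cost C.
r to a grandoffspring = 1/4 (two parent–offspring links: r = (1/2)^2 = 1/4).
r to a half-sibling = 1/4 (half-sibs share one parent — one path of length 2: r = (1/2)^2 = 1/4).
r to a half-niece or half-nephew = 0.125 (half-aunt/uncle↔niece/nephew: one path of length 3: r = (1/2)^3 = 1/8).
Summing one r·B term per recipient: 1·0.25·0.458 + 4·0.25·0.454 + 2·0.125·0.142 = 0.604.
0.604 < 1.7: the indirect benefit is less than the cost.

No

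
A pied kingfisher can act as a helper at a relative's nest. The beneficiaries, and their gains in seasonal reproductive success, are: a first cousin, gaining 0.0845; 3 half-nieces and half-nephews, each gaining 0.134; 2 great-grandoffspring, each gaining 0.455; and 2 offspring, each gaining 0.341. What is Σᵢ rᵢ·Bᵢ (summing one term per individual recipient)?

0.5155625

r to a first cousin = 0.125 (first cousins share one grandparent pair — two paths of length 4: r = 2·(1/2)^4 = 1/8).
r to a half-niece or half-nephew = 1/8 (half-aunt/uncle↔niece/nephew: one path of length 3: r = (1/2)^3 = 1/8).
r to a great-grandoffspring = 0.125 (three parent–offspring links: r = (1/2)^3 = 1/8).
r to an offspring = 1/2 (one parent–offspring link: r = (1/2)^1 = 1/2).
Summing one r·B term per recipient: 1·0.125·0.0845 + 3·0.125·0.134 + 2·0.125·0.455 + 2·0.5·0.341 = 0.5155625.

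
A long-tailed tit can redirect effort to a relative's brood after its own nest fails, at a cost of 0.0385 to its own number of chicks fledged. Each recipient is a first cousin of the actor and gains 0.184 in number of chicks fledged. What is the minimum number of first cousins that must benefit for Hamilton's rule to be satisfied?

2

r to a first cousin = 0.125 (first cousins share one grandparent pair — two paths of length 4: r = 2·(1/2)^4 = 1/8).
Hamilton's rule: n·r·B > C  ⇒  n > C/(r·B) = 0.0385/(0.125·0.184) = 1.674.
The smallest integer exceeding 1.674 is 2.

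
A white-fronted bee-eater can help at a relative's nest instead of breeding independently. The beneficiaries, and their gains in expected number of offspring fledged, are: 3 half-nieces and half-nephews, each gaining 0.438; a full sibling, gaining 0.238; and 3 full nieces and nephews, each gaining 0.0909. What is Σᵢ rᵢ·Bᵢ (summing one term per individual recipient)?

r to a half-niece or half-nephew = 1/8 (half-aunt/uncle↔niece/nephew: one path of length 3: r = (1/2)^3 = 1/8).
r to a full sibling = 0.5 (full sibs share both parents — two paths of length 2: r = 2·(1/2)^2 = 1/2).
r to a full niece or nephew = 1/4 (full aunt/uncle↔niece/nephew: two paths of length 3 through the shared grandparent pair: r = 2·(1/2)^3 = 1/4).
Summing one r·B term per recipient: 3·0.125·0.438 + 1·0.5·0.238 + 3·0.25·0.0909 = 0.351425.

0.351425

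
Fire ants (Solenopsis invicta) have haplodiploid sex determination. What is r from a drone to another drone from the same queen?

Haploid brothers each carry a random half of the queen's diploid genome, so on average they share half: r = 1/2.

0.5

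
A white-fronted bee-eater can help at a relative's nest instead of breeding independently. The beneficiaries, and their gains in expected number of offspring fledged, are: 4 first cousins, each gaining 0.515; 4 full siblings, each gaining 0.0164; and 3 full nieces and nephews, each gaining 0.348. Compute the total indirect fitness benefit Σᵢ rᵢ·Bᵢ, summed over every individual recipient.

r to a first cousin = 0.125 (first cousins share one grandparent pair — two paths of length 4: r = 2·(1/2)^4 = 1/8).
r to a full sibling = 0.5 (full sibs share both parents — two paths of length 2: r = 2·(1/2)^2 = 1/2).
r to a full niece or nephew = 0.25 (full aunt/uncle↔niece/nephew: two paths of length 3 through the shared grandparent pair: r = 2·(1/2)^3 = 1/4).
Summing one r·B term per recipient: 4·0.125·0.515 + 4·0.5·0.0164 + 3·0.25·0.348 = 0.5513.

0.5513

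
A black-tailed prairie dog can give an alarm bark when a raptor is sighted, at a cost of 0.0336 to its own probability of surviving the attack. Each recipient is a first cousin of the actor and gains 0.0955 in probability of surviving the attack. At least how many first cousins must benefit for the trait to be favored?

3

r to a first cousin = 0.125 (first cousins share one grandparent pair — two paths of length 4: r = 2·(1/2)^4 = 1/8).
Hamilton's rule: n·r·B > C  ⇒  n > C/(r·B) = 0.0336/(0.125·0.0955) = 2.815.
The smallest integer exceeding 2.815 is 3.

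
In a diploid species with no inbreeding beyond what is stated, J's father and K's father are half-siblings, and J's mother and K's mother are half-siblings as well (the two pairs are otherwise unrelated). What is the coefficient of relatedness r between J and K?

Relatedness sums over independent paths through distinct common ancestors.
J and K are related in two ways: half first cousins through their fathers (r = 1/16) and half first cousins through their mothers (r = 1/16).
r = 1/16 + 1/16 = 1/8 = 0.125.

0.125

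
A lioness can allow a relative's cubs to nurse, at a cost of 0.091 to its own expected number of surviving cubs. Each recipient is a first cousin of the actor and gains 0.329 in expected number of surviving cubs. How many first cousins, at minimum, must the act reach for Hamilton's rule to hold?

3

r to a first cousin = 0.125 (first cousins share one grandparent pair — two paths of length 4: r = 2·(1/2)^4 = 1/8).
Hamilton's rule: n·r·B > C  ⇒  n > C/(r·B) = 0.091/(0.125·0.329) = 2.213.
The smallest integer exceeding 2.213 is 3.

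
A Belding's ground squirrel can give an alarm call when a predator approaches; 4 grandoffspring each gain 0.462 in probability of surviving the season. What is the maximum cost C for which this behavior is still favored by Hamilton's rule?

0.462

r to a grandoffspring = 0.25 (two parent–offspring links: r = (1/2)^2 = 1/4).
Hamilton's rule: n·r·B > C, so the trait is favored while C < n·r·B = 4·0.25·0.462 = 0.462.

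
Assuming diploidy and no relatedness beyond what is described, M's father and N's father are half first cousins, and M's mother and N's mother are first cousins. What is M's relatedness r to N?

0.046875

Wright's path rule: contributions from independent ancestry routes add.
M and N are related in two ways: half second cousins through their fathers (r = 1/64) and second cousins through their mothers (r = 1/32).
r = 1/64 + 1/32 = 0.046875.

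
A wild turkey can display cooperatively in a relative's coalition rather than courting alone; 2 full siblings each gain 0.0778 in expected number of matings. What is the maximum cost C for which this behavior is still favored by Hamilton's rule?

0.0778

r to a full sibling = 0.5 (full sibs share both parents — two paths of length 2: r = 2·(1/2)^2 = 1/2).
Hamilton's rule: n·r·B > C, so the trait is favored while C < n·r·B = 2·0.5·0.0778 = 0.0778.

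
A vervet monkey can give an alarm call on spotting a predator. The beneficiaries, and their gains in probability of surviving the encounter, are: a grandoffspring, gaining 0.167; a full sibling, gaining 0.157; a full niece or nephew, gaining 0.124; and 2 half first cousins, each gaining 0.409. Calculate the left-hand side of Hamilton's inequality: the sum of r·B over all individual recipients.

0.202375

r to a grandoffspring = 0.25 (two parent–offspring links: r = (1/2)^2 = 1/4).
r to a full sibling = 0.5 (full sibs share both parents — two paths of length 2: r = 2·(1/2)^2 = 1/2).
r to a full niece or nephew = 1/4 (full aunt/uncle↔niece/nephew: two paths of length 3 through the shared grandparent pair: r = 2·(1/2)^3 = 1/4).
r to a half first cousin = 0.0625 (half first cousins share one grandparent — one path of length 4: r = (1/2)^4 = 1/16).
Summing one r·B term per recipient: 1·0.25·0.167 + 1·0.5·0.157 + 1·0.25·0.124 + 2·0.0625·0.409 = 0.202375.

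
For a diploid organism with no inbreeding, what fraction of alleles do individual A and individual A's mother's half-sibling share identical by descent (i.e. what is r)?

0.125

Each parent–offspring link contributes a factor of 1/2, and independent paths through distinct common ancestors add.
Half-aunt/uncle↔niece/nephew: one path of length 3: r = (1/2)^3 = 1/8.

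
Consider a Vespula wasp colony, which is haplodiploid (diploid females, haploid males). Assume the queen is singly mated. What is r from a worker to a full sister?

Haplodiploid full sisters inherit their father's entire haploid genome identically (contributing 1/2) and on average half of their mother's contribution (1/2 · 1/2 = 1/4); r = 1/2 + 1/4 = 3/4.

0.75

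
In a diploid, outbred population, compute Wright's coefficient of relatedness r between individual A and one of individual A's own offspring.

0.5

Each parent–offspring link contributes a factor of 1/2, and independent paths through distinct common ancestors add.
One parent–offspring link: r = (1/2)^1 = 1/2.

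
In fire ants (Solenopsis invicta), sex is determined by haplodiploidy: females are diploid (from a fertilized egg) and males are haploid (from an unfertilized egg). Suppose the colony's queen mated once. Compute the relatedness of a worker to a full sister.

Haplodiploid full sisters inherit their father's entire haploid genome identically (contributing 1/2) and on average half of their mother's contribution (1/2 · 1/2 = 1/4); r = 1/2 + 1/4 = 3/4.

0.75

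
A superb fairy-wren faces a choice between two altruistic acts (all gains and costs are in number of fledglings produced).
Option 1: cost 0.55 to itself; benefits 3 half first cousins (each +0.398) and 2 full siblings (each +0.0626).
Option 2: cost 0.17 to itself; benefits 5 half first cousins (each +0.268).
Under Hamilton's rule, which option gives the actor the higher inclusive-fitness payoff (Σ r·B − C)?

Option 1: r to a half first cousin = 0.0625.
Option 1: r to a full sibling = 0.5.
Option 1: Σ r·B − C = (3·0.0625·0.398 + 2·0.5·0.0626) − 0.55 = -0.412775.
Option 2: r to a half first cousin = 0.0625.
Option 2: Σ r·B − C = (5·0.0625·0.268) − 0.17 = -0.08625.
Option 2 has the higher net inclusive-fitness payoff.

Option 2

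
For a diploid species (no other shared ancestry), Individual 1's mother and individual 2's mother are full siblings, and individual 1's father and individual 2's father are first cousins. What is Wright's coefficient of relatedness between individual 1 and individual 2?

With two independent routes of shared ancestry, r is the sum of the two contributions.
Individual 1 and individual 2 are related in two ways: first cousins through their mothers (r = 1/8) and second cousins through their fathers (r = 1/32).
r = 1/8 + 1/32 = 5/32 = 0.15625.

0.15625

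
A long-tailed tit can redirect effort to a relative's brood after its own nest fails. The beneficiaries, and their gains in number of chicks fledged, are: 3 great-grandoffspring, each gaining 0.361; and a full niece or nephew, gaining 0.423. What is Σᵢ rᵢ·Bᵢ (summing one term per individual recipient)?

r to a great-grandoffspring = 0.125 (three parent–offspring links: r = (1/2)^3 = 1/8).
r to a full niece or nephew = 1/4 (full aunt/uncle↔niece/nephew: two paths of length 3 through the shared grandparent pair: r = 2·(1/2)^3 = 1/4).
Summing one r·B term per recipient: 3·0.125·0.361 + 1·0.25·0.423 = 0.241125.

0.241125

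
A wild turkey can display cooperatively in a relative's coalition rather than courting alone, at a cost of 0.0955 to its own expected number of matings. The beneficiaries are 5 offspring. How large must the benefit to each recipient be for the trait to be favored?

r to an offspring = 1/2 (one parent–offspring link: r = (1/2)^1 = 1/2).
Hamilton's rule with n recipients of equal r: n·r·B > C, so B > C/(n·r) = 0.0955/(5·0.5) = 0.0382.

0.0382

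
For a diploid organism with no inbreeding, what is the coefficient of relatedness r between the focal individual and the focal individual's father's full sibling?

Each parent–offspring link contributes a factor of 1/2, and independent paths through distinct common ancestors add.
Full aunt/uncle↔niece/nephew: two paths of length 3 through the shared grandparent pair: r = 2·(1/2)^3 = 1/4.

0.25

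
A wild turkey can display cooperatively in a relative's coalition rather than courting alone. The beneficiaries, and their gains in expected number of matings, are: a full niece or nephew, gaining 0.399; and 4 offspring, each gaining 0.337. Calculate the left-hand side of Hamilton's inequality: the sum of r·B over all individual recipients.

r to a full niece or nephew = 0.25 (full aunt/uncle↔niece/nephew: two paths of length 3 through the shared grandparent pair: r = 2·(1/2)^3 = 1/4).
r to an offspring = 1/2 (one parent–offspring link: r = (1/2)^1 = 1/2).
Summing one r·B term per recipient: 1·0.25·0.399 + 4·0.5·0.337 = 0.77375.

0.77375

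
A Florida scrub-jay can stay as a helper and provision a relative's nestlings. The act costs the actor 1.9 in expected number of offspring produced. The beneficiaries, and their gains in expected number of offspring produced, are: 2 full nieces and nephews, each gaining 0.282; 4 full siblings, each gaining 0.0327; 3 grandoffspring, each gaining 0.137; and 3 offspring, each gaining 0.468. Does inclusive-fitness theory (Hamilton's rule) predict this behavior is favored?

No

Hamilton's rule: the trait is favored when the sum of r·B over every recipient exceeds the actor's cost C.
r to a full niece or nephew = 0.25 (full aunt/uncle↔niece/nephew: two paths of length 3 through the shared grandparent pair: r = 2·(1/2)^3 = 1/4).
r to a full sibling = 0.5 (full sibs share both parents — two paths of length 2: r = 2·(1/2)^2 = 1/2).
r to a grandoffspring = 0.25 (two parent–offspring links: r = (1/2)^2 = 1/4).
r to an offspring = 1/2 (one parent–offspring link: r = (1/2)^1 = 1/2).
Summing one r·B term per recipient: 2·0.25·0.282 + 4·0.5·0.0327 + 3·0.25·0.137 + 3·0.5·0.468 = 1.01115.
1.01115 < 1.9: the indirect benefit is less than the cost.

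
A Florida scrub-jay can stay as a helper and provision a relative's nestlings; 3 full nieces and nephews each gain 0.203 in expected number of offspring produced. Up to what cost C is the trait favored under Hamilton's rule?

0.15225

r to a full niece or nephew = 1/4 (full aunt/uncle↔niece/nephew: two paths of length 3 through the shared grandparent pair: r = 2·(1/2)^3 = 1/4).
Hamilton's rule: n·r·B > C, so the trait is favored while C < n·r·B = 3·0.25·0.203 = 0.15225.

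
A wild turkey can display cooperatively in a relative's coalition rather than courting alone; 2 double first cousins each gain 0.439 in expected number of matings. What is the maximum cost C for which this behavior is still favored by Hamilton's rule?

0.2195

r to a double first cousin = 1/4 (double first cousins share both grandparent pairs — four paths of length 4: r = 4·(1/2)^4 = 1/4).
Hamilton's rule: n·r·B > C, so the trait is favored while C < n·r·B = 2·0.25·0.439 = 0.2195.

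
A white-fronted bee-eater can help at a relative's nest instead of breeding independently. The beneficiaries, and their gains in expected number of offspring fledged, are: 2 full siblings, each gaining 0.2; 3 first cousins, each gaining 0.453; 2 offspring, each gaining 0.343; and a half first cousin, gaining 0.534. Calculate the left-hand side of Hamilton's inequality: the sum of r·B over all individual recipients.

r to a full sibling = 0.5 (full sibs share both parents — two paths of length 2: r = 2·(1/2)^2 = 1/2).
r to a first cousin = 1/8 (first cousins share one grandparent pair — two paths of length 4: r = 2·(1/2)^4 = 1/8).
r to an offspring = 1/2 (one parent–offspring link: r = (1/2)^1 = 1/2).
r to a half first cousin = 0.0625 (half first cousins share one grandparent — one path of length 4: r = (1/2)^4 = 1/16).
Summing one r·B term per recipient: 2·0.5·0.2 + 3·0.125·0.453 + 2·0.5·0.343 + 1·0.0625·0.534 = 0.74625.

0.74625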